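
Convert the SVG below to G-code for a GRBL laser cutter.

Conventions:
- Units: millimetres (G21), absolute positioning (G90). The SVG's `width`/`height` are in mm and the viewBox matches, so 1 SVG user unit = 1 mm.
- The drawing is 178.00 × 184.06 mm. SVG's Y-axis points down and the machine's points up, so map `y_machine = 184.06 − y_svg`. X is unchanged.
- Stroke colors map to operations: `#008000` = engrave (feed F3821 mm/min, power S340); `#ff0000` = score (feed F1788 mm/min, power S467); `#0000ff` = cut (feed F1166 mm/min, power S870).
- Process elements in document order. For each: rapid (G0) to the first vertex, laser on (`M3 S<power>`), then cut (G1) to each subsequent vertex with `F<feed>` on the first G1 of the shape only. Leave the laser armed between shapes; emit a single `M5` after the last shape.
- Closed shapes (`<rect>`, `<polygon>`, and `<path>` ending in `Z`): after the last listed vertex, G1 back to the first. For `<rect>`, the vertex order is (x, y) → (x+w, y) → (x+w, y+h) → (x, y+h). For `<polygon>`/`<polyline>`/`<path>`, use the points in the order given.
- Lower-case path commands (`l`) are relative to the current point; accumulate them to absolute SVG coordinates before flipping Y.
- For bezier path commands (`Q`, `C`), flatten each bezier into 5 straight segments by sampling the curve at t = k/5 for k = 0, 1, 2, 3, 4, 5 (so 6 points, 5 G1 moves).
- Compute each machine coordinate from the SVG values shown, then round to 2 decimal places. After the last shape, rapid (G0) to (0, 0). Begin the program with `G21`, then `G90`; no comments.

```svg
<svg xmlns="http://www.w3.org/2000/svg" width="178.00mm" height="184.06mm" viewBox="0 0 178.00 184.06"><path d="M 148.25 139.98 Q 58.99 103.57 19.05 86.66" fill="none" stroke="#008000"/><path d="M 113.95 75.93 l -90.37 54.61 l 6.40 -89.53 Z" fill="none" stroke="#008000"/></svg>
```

1 u = 1 mm; y_m = 184.06 − y.

[1] `<path>` quadratic bezier, #008000→engrave S340 F3821: (148.25,44.08) → (114.52,57.86) → (84.73,70.09) → (58.89,80.75) → (37.00,89.86) → (19.05,97.40)

[2] `<path>` closed polygon, #008000→engrave S340 F3821: (113.95,108.13) → (23.58,53.52) → (29.98,143.05) → (113.95,108.13) (closed)

G21
G90
G0 X148.25 Y44.08
M3 S340
G1 X114.52 Y57.86 F3821
G1 X84.73 Y70.09
G1 X58.89 Y80.75
G1 X37.00 Y89.86
G1 X19.05 Y97.40
G0 X113.95 Y108.13
M3 S340
G1 X23.58 Y53.52 F3821
G1 X29.98 Y143.05
G1 X113.95 Y108.13
M5
G0 X0.00 Y0.00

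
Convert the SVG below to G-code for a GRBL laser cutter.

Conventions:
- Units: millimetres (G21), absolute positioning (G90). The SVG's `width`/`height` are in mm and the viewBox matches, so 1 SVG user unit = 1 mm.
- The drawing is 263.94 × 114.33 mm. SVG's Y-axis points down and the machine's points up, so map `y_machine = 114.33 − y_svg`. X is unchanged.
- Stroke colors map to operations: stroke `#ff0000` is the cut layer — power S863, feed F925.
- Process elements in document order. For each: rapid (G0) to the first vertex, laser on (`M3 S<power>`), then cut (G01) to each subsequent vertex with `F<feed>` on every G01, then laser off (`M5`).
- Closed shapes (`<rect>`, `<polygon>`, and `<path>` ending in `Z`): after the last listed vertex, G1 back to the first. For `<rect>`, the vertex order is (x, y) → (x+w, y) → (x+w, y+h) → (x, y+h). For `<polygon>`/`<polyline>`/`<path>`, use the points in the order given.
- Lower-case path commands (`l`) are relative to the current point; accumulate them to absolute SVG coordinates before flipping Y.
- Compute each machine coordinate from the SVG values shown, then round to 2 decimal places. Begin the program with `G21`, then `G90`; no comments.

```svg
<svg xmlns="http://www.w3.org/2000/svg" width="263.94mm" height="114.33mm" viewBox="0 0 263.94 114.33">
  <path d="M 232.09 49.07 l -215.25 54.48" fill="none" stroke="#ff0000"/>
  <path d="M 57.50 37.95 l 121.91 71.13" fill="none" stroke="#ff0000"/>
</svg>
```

G21
G90
G0 X232.09 Y65.26
M3 S863
G01 X16.84 Y10.78 F925
M5
G0 X57.50 Y76.38
M3 S863
G01 X179.41 Y5.25 F925
M5

Since the viewBox matches the mm dimensions, user units are millimetres directly. The only transform is the Y-flip y_m = 114.33 − y_svg.

Shape 1 is a line segment drawn with `<path>`. Its stroke #ff0000 means cut at S863, F925. After flipping Y the toolpath is (232.09,65.26) → (16.84,10.78).

Shape 2 is a line segment drawn with `<path>`. Its stroke #ff0000 means cut at S863, F925. After flipping Y the toolpath is (57.50,76.38) → (179.41,5.25).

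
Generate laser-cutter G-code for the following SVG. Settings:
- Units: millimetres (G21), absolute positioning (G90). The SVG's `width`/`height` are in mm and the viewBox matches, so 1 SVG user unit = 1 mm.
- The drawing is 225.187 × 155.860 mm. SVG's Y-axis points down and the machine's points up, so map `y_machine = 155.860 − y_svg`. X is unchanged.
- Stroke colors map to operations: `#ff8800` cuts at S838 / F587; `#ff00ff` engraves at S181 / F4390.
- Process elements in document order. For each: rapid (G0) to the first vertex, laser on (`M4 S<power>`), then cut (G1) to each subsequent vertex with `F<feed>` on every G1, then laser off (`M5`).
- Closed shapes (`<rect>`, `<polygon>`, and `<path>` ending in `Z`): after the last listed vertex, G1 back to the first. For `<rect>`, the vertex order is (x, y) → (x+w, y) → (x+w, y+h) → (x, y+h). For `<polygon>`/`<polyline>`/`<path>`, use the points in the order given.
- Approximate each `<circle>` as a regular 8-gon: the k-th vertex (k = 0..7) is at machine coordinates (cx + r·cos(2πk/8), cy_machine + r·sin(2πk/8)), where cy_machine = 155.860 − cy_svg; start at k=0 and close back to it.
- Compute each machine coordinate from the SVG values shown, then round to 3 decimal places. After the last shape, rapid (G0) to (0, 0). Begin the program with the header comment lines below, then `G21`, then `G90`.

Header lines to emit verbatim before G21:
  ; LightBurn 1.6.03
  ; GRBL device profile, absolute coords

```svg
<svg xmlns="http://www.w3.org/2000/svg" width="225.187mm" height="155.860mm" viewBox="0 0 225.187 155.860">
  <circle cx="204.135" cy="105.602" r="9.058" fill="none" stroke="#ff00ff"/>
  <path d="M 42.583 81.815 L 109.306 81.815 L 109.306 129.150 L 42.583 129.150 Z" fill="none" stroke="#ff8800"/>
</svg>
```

; LightBurn 1.6.03
; GRBL device profile, absolute coords
G21
G90
G0 X213.193 Y50.258
M4 S181
G1 X210.540 Y56.663 F4390
G1 X204.135 Y59.316 F4390
G1 X197.730 Y56.663 F4390
G1 X195.077 Y50.258 F4390
G1 X197.730 Y43.853 F4390
G1 X204.135 Y41.200 F4390
G1 X210.540 Y43.853 F4390
G1 X213.193 Y50.258 F4390
M5
G0 X42.583 Y74.045
M4 S838
G1 X109.306 Y74.045 F587
G1 X109.306 Y26.710 F587
G1 X42.583 Y26.710 F587
G1 X42.583 Y74.045 F587
M5
G0 X0.000 Y0.000

Since the viewBox matches the mm dimensions, user units are millimetres directly. The only transform is the Y-flip y_m = 155.860 − y_svg.

Shape 1 is a circle drawn with `<circle>`. Its stroke #ff00ff means engrave at S181, F4390. After flipping Y the toolpath is (213.193,50.258) → (210.540,56.663) → (204.135,59.316) → (197.730,56.663) → (195.077,50.258) → (197.730,43.853) → (204.135,41.200) → (210.540,43.853) → (213.193,50.258), returning to the start.

Shape 2 is a rectangle drawn with `<path>`. Its stroke #ff8800 means cut at S838, F587. After flipping Y the toolpath is (42.583,74.045) → (109.306,74.045) → (109.306,26.710) → (42.583,26.710) → (42.583,74.045), returning to the start.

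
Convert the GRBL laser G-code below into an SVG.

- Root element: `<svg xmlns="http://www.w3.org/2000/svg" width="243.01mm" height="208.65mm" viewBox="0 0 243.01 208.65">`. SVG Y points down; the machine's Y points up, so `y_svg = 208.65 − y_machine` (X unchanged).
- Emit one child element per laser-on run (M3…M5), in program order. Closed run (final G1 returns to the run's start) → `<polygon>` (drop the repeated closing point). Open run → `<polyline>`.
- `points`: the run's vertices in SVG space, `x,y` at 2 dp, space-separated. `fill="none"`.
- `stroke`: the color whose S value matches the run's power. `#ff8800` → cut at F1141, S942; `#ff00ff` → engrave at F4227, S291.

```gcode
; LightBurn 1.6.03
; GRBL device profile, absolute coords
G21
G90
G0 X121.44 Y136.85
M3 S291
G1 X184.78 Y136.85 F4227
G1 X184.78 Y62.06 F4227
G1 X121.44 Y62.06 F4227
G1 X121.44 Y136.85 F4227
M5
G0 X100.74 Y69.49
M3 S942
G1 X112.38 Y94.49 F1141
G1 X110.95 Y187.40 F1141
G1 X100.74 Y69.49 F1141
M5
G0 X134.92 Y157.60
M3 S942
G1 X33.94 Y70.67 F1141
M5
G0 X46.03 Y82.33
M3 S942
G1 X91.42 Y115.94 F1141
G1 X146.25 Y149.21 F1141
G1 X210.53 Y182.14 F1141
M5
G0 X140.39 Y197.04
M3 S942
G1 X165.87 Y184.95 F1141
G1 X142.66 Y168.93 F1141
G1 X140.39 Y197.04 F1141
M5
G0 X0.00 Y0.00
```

Machine Y-up, SVG Y-down with viewBox height 208.65, so y_svg = 208.65 − y_machine; X carries over.

Run 1: power S291 maps to stroke `#ff00ff` (engrave). The run returns to its start, so emit a `<polygon>` with points (Y-flipped): 121.44,71.80 184.78,71.80 184.78,146.59 121.44,146.59.

Run 2: power S942 maps to stroke `#ff8800` (cut). The run returns to its start, so emit a `<polygon>` with points (Y-flipped): 100.74,139.16 112.38,114.16 110.95,21.25.

Run 3: the run's S942 means `#ff8800` (cut). The run is open, so emit a `<polyline>` with points (Y-flipped): 134.92,51.05 33.94,137.98.

Run 4: S942 ⇒ cut layer `#ff8800`. The run is open, so emit a `<polyline>` with points (Y-flipped): 46.03,126.32 91.42,92.71 146.25,59.44 210.53,26.51.

Run 5: the run's S942 means `#ff8800` (cut). The run returns to its start, so emit a `<polygon>` with points (Y-flipped): 140.39,11.61 165.87,23.70 142.66,39.72.

<svg xmlns="http://www.w3.org/2000/svg" width="243.01mm" height="208.65mm" viewBox="0 0 243.01 208.65">
  <polygon points="121.44,71.80 184.78,71.80 184.78,146.59 121.44,146.59" fill="none" stroke="#ff00ff"/>
  <polygon points="100.74,139.16 112.38,114.16 110.95,21.25" fill="none" stroke="#ff8800"/>
  <polyline points="134.92,51.05 33.94,137.98" fill="none" stroke="#ff8800"/>
  <polyline points="46.03,126.32 91.42,92.71 146.25,59.44 210.53,26.51" fill="none" stroke="#ff8800"/>
  <polygon points="140.39,11.61 165.87,23.70 142.66,39.72" fill="none" stroke="#ff8800"/>
</svg>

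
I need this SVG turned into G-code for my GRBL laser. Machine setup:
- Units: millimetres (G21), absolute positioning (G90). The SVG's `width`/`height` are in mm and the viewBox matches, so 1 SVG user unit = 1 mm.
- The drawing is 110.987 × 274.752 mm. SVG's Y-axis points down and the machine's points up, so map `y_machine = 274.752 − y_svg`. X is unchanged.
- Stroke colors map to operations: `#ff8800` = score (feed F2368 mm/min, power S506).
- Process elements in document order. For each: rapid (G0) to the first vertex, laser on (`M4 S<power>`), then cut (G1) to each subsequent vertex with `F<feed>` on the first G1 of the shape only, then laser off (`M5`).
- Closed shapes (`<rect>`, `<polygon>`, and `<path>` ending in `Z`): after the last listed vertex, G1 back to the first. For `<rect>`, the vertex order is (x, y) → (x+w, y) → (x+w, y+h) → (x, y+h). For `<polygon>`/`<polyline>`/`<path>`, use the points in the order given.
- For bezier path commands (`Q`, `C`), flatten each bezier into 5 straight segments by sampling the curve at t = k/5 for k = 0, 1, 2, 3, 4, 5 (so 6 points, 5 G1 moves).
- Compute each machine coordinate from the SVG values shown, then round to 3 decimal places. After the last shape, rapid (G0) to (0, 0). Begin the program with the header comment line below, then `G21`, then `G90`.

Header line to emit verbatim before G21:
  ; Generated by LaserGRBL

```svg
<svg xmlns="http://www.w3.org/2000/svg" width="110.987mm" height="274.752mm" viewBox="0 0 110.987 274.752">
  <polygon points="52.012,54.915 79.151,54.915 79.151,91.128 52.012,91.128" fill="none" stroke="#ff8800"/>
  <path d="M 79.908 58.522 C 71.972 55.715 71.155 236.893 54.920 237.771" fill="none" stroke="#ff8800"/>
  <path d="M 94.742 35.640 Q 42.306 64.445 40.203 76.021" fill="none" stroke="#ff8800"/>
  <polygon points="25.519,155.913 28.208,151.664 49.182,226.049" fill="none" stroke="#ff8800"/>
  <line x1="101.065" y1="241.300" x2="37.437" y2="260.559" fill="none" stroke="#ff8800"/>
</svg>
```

; Generated by LaserGRBL
G21
G90
G0 X52.012 Y219.837
M4 S506
G1 X79.151 Y219.837 F2368
G1 X79.151 Y183.624
G1 X52.012 Y183.624
G1 X52.012 Y219.837
M5
G0 X79.908 Y216.230
M4 S506
G1 X75.820 Y198.750 F2368
G1 X72.360 Y154.600
G1 X68.444 Y101.264
G1 X62.991 Y56.230
G1 X54.920 Y36.981
M5
G0 X94.742 Y239.112
M4 S506
G1 X75.781 Y228.279 F2368
G1 X60.846 Y218.825
G1 X49.939 Y210.748
G1 X43.058 Y204.051
G1 X40.203 Y198.731
M5
G0 X25.519 Y118.839
M4 S506
G1 X28.208 Y123.088 F2368
G1 X49.182 Y48.703
G1 X25.519 Y118.839
M5
G0 X101.065 Y33.452
M4 S506
G1 X37.437 Y14.193 F2368
M5
G0 X0.000 Y0.000

viewBox `0 0 110.987 274.752` with mm width/height → 1 unit = 1 mm. Flip: y_m = 274.752 − y_svg.

**Shape 1** — `<polygon>` rectangle, stroke `#ff8800` → score (S506, F2368). Machine vertices: (52.012,219.837) → (79.151,219.837) → (79.151,183.624) → (52.012,183.624) → (52.012,219.837). Closed: final G1 returns to the first vertex.

**Shape 2** — `<path>` cubic bezier, stroke `#ff8800` → score (S506, F2368). Control points (SVG): P0=(79.908,58.522), P1=(71.972,55.715), P2=(71.155,236.893), P3=(54.920,237.771); sampled at t=k/5. Machine vertices: (79.908,216.230) → (75.820,198.750) → (72.360,154.600) → (68.444,101.264) → (62.991,56.230) → (54.920,36.981). Open path.

**Shape 3** — `<path>` quadratic bezier, stroke `#ff8800` → score (S506, F2368). Control points (SVG): P0=(94.742,35.640), P1=(42.306,64.445), P2=(40.203,76.021); sampled at t=k/5. Machine vertices: (94.742,239.112) → (75.781,228.279) → (60.846,218.825) → (49.939,210.748) → (43.058,204.051) → (40.203,198.731). Open path.

**Shape 4** — `<polygon>` closed polygon, stroke `#ff8800` → score (S506, F2368). Machine vertices: (25.519,118.839) → (28.208,123.088) → (49.182,48.703) → (25.519,118.839). Closed: final G1 returns to the first vertex.

**Shape 5** — `<line>` line segment, stroke `#ff8800` → score (S506, F2368). Machine vertices: (101.065,33.452) → (37.437,14.193). Open path.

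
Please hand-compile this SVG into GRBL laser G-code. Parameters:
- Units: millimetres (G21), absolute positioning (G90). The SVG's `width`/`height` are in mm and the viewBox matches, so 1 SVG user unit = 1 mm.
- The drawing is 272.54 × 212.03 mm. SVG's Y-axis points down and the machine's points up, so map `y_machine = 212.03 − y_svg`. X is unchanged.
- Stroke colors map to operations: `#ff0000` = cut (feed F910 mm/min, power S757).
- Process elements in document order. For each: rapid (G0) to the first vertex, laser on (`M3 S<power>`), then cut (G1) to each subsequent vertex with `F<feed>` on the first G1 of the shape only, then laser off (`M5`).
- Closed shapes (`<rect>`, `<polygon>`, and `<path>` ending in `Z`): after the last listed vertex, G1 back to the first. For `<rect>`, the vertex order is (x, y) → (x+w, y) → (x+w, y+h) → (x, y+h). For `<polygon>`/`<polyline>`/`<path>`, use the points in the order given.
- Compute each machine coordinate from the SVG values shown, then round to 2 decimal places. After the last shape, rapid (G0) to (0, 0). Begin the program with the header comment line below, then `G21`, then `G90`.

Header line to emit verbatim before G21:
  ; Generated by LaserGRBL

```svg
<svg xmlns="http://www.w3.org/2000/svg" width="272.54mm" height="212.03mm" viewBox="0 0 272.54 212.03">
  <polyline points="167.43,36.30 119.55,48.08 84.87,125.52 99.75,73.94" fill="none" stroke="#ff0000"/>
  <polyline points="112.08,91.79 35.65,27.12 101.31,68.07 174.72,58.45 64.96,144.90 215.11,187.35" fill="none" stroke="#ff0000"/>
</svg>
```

; Generated by LaserGRBL
G21
G90
G0 X167.43 Y175.73
M3 S757
G1 X119.55 Y163.95 F910
G1 X84.87 Y86.51
G1 X99.75 Y138.09
M5
G0 X112.08 Y120.24
M3 S757
G1 X35.65 Y184.91 F910
G1 X101.31 Y143.96
G1 X174.72 Y153.58
G1 X64.96 Y67.13
G1 X215.11 Y24.68
M5
G0 X0.00 Y0.00

Since the viewBox matches the mm dimensions, user units are millimetres directly. The only transform is the Y-flip y_m = 212.03 − y_svg.

Shape 1 is a open polyline drawn with `<polyline>`. Its stroke #ff0000 means cut at S757, F910. After flipping Y the toolpath is (167.43,175.73) → (119.55,163.95) → (84.87,86.51) → (99.75,138.09).

Shape 2 is a open polyline drawn with `<polyline>`. Its stroke #ff0000 means cut at S757, F910. After flipping Y the toolpath is (112.08,120.24) → (35.65,184.91) → (101.31,143.96) → (174.72,153.58) → (64.96,67.13) → (215.11,24.68).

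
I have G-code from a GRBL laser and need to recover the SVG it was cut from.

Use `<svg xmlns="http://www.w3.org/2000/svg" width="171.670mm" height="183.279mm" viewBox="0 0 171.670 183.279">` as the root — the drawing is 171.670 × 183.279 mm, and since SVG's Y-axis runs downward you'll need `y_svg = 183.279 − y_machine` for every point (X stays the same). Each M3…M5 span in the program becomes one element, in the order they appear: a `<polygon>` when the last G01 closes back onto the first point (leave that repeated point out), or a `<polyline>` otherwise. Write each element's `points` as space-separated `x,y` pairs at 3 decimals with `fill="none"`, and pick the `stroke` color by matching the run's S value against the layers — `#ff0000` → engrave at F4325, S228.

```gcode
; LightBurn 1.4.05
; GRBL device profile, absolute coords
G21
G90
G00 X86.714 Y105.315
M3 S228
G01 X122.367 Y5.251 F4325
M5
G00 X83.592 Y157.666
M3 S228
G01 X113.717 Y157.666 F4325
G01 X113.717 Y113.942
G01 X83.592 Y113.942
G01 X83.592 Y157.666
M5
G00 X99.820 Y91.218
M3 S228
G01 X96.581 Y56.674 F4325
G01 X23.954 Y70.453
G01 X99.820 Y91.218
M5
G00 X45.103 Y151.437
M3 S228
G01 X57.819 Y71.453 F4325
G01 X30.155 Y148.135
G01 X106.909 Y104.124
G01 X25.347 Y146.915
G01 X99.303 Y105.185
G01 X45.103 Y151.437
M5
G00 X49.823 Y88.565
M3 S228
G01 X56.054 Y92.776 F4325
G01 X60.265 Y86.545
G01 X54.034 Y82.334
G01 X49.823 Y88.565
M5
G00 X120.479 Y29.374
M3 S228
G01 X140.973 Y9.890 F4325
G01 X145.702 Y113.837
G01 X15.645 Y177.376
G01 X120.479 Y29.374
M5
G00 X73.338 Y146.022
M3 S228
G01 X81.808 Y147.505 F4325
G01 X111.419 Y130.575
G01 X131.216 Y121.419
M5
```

<svg xmlns="http://www.w3.org/2000/svg" width="171.670mm" height="183.279mm" viewBox="0 0 171.670 183.279">
  <polyline points="86.714,77.964 122.367,178.028" fill="none" stroke="#ff0000"/>
  <polygon points="83.592,25.613 113.717,25.613 113.717,69.337 83.592,69.337" fill="none" stroke="#ff0000"/>
  <polygon points="99.820,92.061 96.581,126.605 23.954,112.826" fill="none" stroke="#ff0000"/>
  <polygon points="45.103,31.842 57.819,111.826 30.155,35.144 106.909,79.155 25.347,36.364 99.303,78.094" fill="none" stroke="#ff0000"/>
  <polygon points="49.823,94.714 56.054,90.503 60.265,96.734 54.034,100.945" fill="none" stroke="#ff0000"/>
  <polygon points="120.479,153.905 140.973,173.389 145.702,69.442 15.645,5.903" fill="none" stroke="#ff0000"/>
  <polyline points="73.338,37.257 81.808,35.774 111.419,52.704 131.216,61.860" fill="none" stroke="#ff0000"/>
</svg>

y_svg = 183.279 − y_m. Every run uses S228, so all elements get stroke `#ff0000` (engrave).

[1] open run; points: 86.714,77.964 122.367,178.028

[2] closed run; points: 83.592,25.613 113.717,25.613 113.717,69.337 83.592,69.337

[3] closed run; points: 99.820,92.061 96.581,126.605 23.954,112.826

[4] closed run; points: 45.103,31.842 57.819,111.826 30.155,35.144 106.909,79.155 25.347,36.364 99.303,78.094

[5] closed run; points: 49.823,94.714 56.054,90.503 60.265,96.734 54.034,100.945

[6] closed run; points: 120.479,153.905 140.973,173.389 145.702,69.442 15.645,5.903

[7] open run; points: 73.338,37.257 81.808,35.774 111.419,52.704 131.216,61.860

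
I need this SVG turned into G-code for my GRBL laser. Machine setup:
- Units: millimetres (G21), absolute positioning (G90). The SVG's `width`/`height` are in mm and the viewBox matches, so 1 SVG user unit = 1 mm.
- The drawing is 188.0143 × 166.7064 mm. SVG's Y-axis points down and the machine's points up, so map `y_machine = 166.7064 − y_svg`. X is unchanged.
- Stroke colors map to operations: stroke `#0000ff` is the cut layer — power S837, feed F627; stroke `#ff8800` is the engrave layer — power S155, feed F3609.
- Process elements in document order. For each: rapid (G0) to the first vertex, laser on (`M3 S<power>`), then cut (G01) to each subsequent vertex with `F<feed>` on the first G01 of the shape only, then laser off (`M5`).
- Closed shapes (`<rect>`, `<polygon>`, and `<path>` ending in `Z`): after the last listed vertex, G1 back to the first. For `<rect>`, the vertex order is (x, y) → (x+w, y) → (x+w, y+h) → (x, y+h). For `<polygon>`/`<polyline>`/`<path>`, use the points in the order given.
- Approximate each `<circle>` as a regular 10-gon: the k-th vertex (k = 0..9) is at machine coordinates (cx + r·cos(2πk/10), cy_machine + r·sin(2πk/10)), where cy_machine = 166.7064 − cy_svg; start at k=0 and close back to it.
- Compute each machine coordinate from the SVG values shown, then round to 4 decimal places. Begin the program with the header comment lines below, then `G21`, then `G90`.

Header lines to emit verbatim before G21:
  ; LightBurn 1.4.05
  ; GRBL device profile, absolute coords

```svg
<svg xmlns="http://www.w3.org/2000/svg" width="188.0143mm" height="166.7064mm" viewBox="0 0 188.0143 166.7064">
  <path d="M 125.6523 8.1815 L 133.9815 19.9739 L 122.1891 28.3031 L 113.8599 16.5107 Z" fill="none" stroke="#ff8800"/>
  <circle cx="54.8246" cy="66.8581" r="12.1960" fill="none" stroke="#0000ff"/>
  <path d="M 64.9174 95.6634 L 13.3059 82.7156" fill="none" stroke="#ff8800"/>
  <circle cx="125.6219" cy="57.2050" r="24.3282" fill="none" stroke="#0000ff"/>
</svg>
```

; LightBurn 1.4.05
; GRBL device profile, absolute coords
G21
G90
G0 X125.6523 Y158.5249
M3 S155
G01 X133.9815 Y146.7325 F3609
G01 X122.1891 Y138.4033
G01 X113.8599 Y150.1957
G01 X125.6523 Y158.5249
M5
G0 X67.0206 Y99.8483
M3 S837
G01 X64.6914 Y107.0169 F627
G01 X58.5934 Y111.4474
G01 X51.0558 Y111.4474
G01 X44.9578 Y107.0169
G01 X42.6286 Y99.8483
G01 X44.9578 Y92.6797
G01 X51.0558 Y88.2492
G01 X58.5934 Y88.2492
G01 X64.6914 Y92.6797
G01 X67.0206 Y99.8483
M5
G0 X64.9174 Y71.0430
M3 S155
G01 X13.3059 Y83.9908 F3609
M5
G0 X149.9501 Y109.5014
M3 S837
G01 X145.3038 Y123.8012 F627
G01 X133.1397 Y132.6389
G01 X118.1041 Y132.6389
G01 X105.9400 Y123.8012
G01 X101.2937 Y109.5014
G01 X105.9400 Y95.2016
G01 X118.1041 Y86.3639
G01 X133.1397 Y86.3639
G01 X145.3038 Y95.2016
G01 X149.9501 Y109.5014
M5

1 u = 1 mm; y_m = 166.7064 − y.

[1] `<path>` regular polygon, #ff8800→engrave S155 F3609: (125.6523,158.5249) → (133.9815,146.7325) → (122.1891,138.4033) → (113.8599,150.1957) → (125.6523,158.5249) (closed)

[2] `<circle>` circle, #0000ff→cut S837 F627: (67.0206,99.8483) → (64.6914,107.0169) → (58.5934,111.4474) → (51.0558,111.4474) → (44.9578,107.0169) → (42.6286,99.8483) → (44.9578,92.6797) → (51.0558,88.2492) → (58.5934,88.2492) → (64.6914,92.6797) → (67.0206,99.8483) (closed)

[3] `<path>` line segment, #ff8800→engrave S155 F3609: (64.9174,71.0430) → (13.3059,83.9908)

[4] `<circle>` circle, #0000ff→cut S837 F627: (149.9501,109.5014) → (145.3038,123.8012) → (133.1397,132.6389) → (118.1041,132.6389) → (105.9400,123.8012) → (101.2937,109.5014) → (105.9400,95.2016) → (118.1041,86.3639) → (133.1397,86.3639) → (145.3038,95.2016) → (149.9501,109.5014) (closed)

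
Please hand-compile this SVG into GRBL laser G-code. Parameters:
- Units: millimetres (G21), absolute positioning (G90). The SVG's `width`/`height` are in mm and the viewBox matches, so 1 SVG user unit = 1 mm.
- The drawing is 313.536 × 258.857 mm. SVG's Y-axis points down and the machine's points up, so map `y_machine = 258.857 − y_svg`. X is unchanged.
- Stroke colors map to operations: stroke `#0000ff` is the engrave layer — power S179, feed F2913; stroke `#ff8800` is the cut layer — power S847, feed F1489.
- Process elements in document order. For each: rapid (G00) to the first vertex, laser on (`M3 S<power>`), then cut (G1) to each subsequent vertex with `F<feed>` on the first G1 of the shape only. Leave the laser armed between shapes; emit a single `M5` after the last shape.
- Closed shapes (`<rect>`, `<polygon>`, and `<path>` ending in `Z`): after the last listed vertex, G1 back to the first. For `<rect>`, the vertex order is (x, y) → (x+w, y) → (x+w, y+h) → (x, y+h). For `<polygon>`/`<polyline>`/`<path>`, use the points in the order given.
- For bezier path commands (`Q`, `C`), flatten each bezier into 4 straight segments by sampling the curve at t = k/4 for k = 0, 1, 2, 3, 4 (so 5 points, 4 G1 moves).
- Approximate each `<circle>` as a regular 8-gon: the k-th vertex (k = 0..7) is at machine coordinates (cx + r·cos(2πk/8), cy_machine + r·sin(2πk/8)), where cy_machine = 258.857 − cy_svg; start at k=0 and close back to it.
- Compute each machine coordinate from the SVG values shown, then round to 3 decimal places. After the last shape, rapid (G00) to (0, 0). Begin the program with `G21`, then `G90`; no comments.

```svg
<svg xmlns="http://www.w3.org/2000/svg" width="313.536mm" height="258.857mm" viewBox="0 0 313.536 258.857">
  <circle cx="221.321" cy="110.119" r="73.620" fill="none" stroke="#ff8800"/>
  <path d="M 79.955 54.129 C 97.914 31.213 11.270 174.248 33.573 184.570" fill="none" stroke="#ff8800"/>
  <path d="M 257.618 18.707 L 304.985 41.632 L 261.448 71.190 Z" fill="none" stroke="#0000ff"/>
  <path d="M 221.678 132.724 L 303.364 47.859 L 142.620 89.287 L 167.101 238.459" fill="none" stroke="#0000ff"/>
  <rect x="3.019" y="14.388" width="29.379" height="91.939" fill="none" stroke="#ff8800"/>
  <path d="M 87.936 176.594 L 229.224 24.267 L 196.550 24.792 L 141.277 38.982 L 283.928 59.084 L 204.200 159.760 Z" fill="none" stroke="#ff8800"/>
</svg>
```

G21
G90
G00 X294.941 Y148.738
M3 S847
G1 X273.378 Y200.795 F1489
G1 X221.321 Y222.358
G1 X169.264 Y200.795
G1 X147.701 Y148.738
G1 X169.264 Y96.681
G1 X221.321 Y75.118
G1 X273.378 Y96.681
G1 X294.941 Y148.738
G00 X79.955 Y204.728
M3 S847
G1 X77.148 Y195.466 F1489
G1 X55.135 Y151.972
G1 X33.937 Y102.246
G1 X33.573 Y74.287
G00 X257.618 Y240.150
M3 S179
G1 X304.985 Y217.225 F2913
G1 X261.448 Y187.667
G1 X257.618 Y240.150
G00 X221.678 Y126.133
M3 S179
G1 X303.364 Y210.998 F2913
G1 X142.620 Y169.570
G1 X167.101 Y20.398
G00 X3.019 Y244.469
M3 S847
G1 X32.398 Y244.469 F1489
G1 X32.398 Y152.530
G1 X3.019 Y152.530
G1 X3.019 Y244.469
G00 X87.936 Y82.263
M3 S847
G1 X229.224 Y234.590 F1489
G1 X196.550 Y234.065
G1 X141.277 Y219.875
G1 X283.928 Y199.773
G1 X204.200 Y99.097
G1 X87.936 Y82.263
M5
G00 X0.000 Y0.000

1 u = 1 mm; y_m = 258.857 − y.

[1] `<circle>` circle, #ff8800→cut S847 F1489: (294.941,148.738) → (273.378,200.795) → (221.321,222.358) → (169.264,200.795) → (147.701,148.738) → (169.264,96.681) → (221.321,75.118) → (273.378,96.681) → (294.941,148.738) (closed)

[2] `<path>` cubic bezier, #ff8800→cut S847 F1489: (79.955,204.728) → (77.148,195.466) → (55.135,151.972) → (33.937,102.246) → (33.573,74.287)

[3] `<path>` regular polygon, #0000ff→engrave S179 F2913: (257.618,240.150) → (304.985,217.225) → (261.448,187.667) → (257.618,240.150) (closed)

[4] `<path>` open polyline, #0000ff→engrave S179 F2913: (221.678,126.133) → (303.364,210.998) → (142.620,169.570) → (167.101,20.398)

[5] `<rect>` rectangle, #ff8800→cut S847 F1489: (3.019,244.469) → (32.398,244.469) → (32.398,152.530) → (3.019,152.530) → (3.019,244.469) (closed)

[6] `<path>` closed polygon, #ff8800→cut S847 F1489: (87.936,82.263) → (229.224,234.590) → (196.550,234.065) → (141.277,219.875) → (283.928,199.773) → (204.200,99.097) → (87.936,82.263) (closed)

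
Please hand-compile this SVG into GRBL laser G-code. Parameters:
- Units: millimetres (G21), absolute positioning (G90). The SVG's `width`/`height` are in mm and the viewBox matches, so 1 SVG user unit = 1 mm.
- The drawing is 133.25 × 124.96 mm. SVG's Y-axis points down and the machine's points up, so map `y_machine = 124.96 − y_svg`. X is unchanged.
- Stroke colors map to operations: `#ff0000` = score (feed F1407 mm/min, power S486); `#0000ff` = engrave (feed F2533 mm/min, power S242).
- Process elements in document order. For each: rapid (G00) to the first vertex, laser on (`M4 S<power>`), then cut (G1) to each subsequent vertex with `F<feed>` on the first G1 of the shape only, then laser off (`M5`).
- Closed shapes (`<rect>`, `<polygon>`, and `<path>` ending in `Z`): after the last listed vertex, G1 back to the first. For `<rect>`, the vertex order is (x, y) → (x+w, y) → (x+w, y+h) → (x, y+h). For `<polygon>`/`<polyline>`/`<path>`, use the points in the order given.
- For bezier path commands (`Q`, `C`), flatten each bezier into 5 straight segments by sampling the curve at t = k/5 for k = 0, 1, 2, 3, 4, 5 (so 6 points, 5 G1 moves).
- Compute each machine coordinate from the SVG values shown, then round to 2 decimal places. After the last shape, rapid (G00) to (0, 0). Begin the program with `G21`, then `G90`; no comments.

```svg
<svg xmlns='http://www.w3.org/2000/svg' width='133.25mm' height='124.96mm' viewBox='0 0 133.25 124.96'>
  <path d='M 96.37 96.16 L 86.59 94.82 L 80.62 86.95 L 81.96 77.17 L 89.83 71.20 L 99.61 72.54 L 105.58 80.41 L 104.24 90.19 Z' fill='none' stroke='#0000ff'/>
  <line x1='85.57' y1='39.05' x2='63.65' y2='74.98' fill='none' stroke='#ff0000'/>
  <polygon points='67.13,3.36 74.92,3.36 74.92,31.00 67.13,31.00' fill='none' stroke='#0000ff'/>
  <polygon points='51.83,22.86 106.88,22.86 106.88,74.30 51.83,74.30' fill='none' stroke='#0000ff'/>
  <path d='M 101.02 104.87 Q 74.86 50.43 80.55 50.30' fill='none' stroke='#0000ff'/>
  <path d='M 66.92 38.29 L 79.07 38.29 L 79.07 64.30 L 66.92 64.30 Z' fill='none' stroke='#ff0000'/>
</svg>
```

Since the viewBox matches the mm dimensions, user units are millimetres directly. The only transform is the Y-flip y_m = 124.96 − y_svg.

Shape 1 is a regular polygon drawn with `<path>`. Its stroke #0000ff means engrave at S242, F2533. After flipping Y the toolpath is (96.37,28.80) → (86.59,30.14) → (80.62,38.01) → (81.96,47.79) → (89.83,53.76) → (99.61,52.42) → (105.58,44.55) → (104.24,34.77) → (96.37,28.80), returning to the start.

Shape 2 is a line segment drawn with `<line>`. Its stroke #ff0000 means score at S486, F1407. After flipping Y the toolpath is (85.57,85.91) → (63.65,49.98).

Shape 3 is a rectangle drawn with `<polygon>`. Its stroke #0000ff means engrave at S242, F2533. After flipping Y the toolpath is (67.13,121.60) → (74.92,121.60) → (74.92,93.96) → (67.13,93.96) → (67.13,121.60), returning to the start.

Shape 4 is a rectangle drawn with `<polygon>`. Its stroke #0000ff means engrave at S242, F2533. After flipping Y the toolpath is (51.83,102.10) → (106.88,102.10) → (106.88,50.66) → (51.83,50.66) → (51.83,102.10), returning to the start.

Shape 5 is a quadratic bezier drawn with `<path>`. Its stroke #0000ff means engrave at S242, F2533. After flipping Y the toolpath is (101.02,20.09) → (91.83,39.69) → (85.19,54.95) → (81.09,65.87) → (79.55,72.44) → (80.55,74.66).

Shape 6 is a rectangle drawn with `<path>`. Its stroke #ff0000 means score at S486, F1407. After flipping Y the toolpath is (66.92,86.67) → (79.07,86.67) → (79.07,60.66) → (66.92,60.66) → (66.92,86.67), returning to the start.

G21
G90
G00 X96.37 Y28.80
M4 S242
G1 X86.59 Y30.14 F2533
G1 X80.62 Y38.01
G1 X81.96 Y47.79
G1 X89.83 Y53.76
G1 X99.61 Y52.42
G1 X105.58 Y44.55
G1 X104.24 Y34.77
G1 X96.37 Y28.80
M5
G00 X85.57 Y85.91
M4 S486
G1 X63.65 Y49.98 F1407
M5
G00 X67.13 Y121.60
M4 S242
G1 X74.92 Y121.60 F2533
G1 X74.92 Y93.96
G1 X67.13 Y93.96
G1 X67.13 Y121.60
M5
G00 X51.83 Y102.10
M4 S242
G1 X106.88 Y102.10 F2533
G1 X106.88 Y50.66
G1 X51.83 Y50.66
G1 X51.83 Y102.10
M5
G00 X101.02 Y20.09
M4 S242
G1 X91.83 Y39.69 F2533
G1 X85.19 Y54.95
G1 X81.09 Y65.87
G1 X79.55 Y72.44
G1 X80.55 Y74.66
M5
G00 X66.92 Y86.67
M4 S486
G1 X79.07 Y86.67 F1407
G1 X79.07 Y60.66
G1 X66.92 Y60.66
G1 X66.92 Y86.67
M5
G00 X0.00 Y0.00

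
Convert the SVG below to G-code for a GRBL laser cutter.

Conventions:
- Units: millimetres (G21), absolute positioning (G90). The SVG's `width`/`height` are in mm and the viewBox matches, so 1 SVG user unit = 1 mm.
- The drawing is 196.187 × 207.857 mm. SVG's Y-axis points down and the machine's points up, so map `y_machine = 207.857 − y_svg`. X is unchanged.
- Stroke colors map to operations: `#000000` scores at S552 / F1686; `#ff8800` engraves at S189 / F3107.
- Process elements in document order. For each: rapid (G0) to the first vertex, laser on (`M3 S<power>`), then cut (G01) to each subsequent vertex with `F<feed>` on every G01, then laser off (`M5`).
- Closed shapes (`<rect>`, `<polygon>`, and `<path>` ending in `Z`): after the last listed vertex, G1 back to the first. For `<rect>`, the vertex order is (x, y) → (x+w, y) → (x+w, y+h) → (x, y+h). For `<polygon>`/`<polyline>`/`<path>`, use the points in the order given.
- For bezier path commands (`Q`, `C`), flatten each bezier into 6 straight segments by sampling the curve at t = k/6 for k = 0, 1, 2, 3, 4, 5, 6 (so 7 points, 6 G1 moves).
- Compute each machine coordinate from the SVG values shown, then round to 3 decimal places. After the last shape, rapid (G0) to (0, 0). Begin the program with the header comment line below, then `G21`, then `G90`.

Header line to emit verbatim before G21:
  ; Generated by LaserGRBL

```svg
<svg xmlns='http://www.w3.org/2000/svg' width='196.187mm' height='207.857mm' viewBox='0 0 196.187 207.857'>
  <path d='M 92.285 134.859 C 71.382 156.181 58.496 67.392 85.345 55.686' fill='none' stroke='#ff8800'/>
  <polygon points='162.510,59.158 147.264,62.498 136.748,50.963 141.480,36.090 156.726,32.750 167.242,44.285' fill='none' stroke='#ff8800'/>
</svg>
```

; Generated by LaserGRBL
G21
G90
G0 X92.285 Y72.998
M3 S189
G01 X82.648 Y70.646 F3107
G01 X75.229 Y81.447 F3107
G01 X70.908 Y100.199 F3107
G01 X70.566 Y121.704 F3107
G01 X75.085 Y140.761 F3107
G01 X85.345 Y152.171 F3107
M5
G0 X162.510 Y148.699
M3 S189
G01 X147.264 Y145.359 F3107
G01 X136.748 Y156.894 F3107
G01 X141.480 Y171.767 F3107
G01 X156.726 Y175.107 F3107
G01 X167.242 Y163.572 F3107
G01 X162.510 Y148.699 F3107
M5
G0 X0.000 Y0.000

Since the viewBox matches the mm dimensions, user units are millimetres directly. The only transform is the Y-flip y_m = 207.857 − y_svg.

Shape 1 is a cubic bezier drawn with `<path>`. Its stroke #ff8800 means engrave at S189, F3107. After flipping Y the toolpath is (92.285,72.998) → (82.648,70.646) → (75.229,81.447) → (70.908,100.199) → (70.566,121.704) → (75.085,140.761) → (85.345,152.171).

Shape 2 is a regular polygon drawn with `<polygon>`. Its stroke #ff8800 means engrave at S189, F3107. After flipping Y the toolpath is (162.510,148.699) → (147.264,145.359) → (136.748,156.894) → (141.480,171.767) → (156.726,175.107) → (167.242,163.572) → (162.510,148.699), returning to the start.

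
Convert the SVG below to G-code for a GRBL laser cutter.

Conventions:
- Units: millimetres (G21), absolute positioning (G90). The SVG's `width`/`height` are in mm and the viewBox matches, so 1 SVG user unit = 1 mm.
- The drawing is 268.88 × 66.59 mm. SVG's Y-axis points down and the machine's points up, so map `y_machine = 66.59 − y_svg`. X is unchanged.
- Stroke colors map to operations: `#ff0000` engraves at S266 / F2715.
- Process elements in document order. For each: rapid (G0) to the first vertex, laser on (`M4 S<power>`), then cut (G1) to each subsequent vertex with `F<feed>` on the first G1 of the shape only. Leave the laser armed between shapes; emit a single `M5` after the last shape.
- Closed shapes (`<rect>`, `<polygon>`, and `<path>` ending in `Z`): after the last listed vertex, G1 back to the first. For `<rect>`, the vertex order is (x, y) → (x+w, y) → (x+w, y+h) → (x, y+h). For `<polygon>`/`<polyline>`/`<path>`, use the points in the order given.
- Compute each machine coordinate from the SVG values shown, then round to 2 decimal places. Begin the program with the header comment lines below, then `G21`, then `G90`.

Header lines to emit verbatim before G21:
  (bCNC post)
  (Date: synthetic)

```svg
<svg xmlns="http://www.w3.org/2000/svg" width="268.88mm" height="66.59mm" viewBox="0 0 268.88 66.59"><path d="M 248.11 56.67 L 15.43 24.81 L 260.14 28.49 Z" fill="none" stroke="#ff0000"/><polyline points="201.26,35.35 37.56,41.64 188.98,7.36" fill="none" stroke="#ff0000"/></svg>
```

(bCNC post)
(Date: synthetic)
G21
G90
G0 X248.11 Y9.92
M4 S266
G1 X15.43 Y41.78 F2715
G1 X260.14 Y38.10
G1 X248.11 Y9.92
G0 X201.26 Y31.24
M4 S266
G1 X37.56 Y24.95 F2715
G1 X188.98 Y59.23
M5

Since the viewBox matches the mm dimensions, user units are millimetres directly. The only transform is the Y-flip y_m = 66.59 − y_svg.

Shape 1 is a closed polygon drawn with `<path>`. Its stroke #ff0000 means engrave at S266, F2715. After flipping Y the toolpath is (248.11,9.92) → (15.43,41.78) → (260.14,38.10) → (248.11,9.92), returning to the start.

Shape 2 is a open polyline drawn with `<polyline>`. Its stroke #ff0000 means engrave at S266, F2715. After flipping Y the toolpath is (201.26,31.24) → (37.56,24.95) → (188.98,59.23).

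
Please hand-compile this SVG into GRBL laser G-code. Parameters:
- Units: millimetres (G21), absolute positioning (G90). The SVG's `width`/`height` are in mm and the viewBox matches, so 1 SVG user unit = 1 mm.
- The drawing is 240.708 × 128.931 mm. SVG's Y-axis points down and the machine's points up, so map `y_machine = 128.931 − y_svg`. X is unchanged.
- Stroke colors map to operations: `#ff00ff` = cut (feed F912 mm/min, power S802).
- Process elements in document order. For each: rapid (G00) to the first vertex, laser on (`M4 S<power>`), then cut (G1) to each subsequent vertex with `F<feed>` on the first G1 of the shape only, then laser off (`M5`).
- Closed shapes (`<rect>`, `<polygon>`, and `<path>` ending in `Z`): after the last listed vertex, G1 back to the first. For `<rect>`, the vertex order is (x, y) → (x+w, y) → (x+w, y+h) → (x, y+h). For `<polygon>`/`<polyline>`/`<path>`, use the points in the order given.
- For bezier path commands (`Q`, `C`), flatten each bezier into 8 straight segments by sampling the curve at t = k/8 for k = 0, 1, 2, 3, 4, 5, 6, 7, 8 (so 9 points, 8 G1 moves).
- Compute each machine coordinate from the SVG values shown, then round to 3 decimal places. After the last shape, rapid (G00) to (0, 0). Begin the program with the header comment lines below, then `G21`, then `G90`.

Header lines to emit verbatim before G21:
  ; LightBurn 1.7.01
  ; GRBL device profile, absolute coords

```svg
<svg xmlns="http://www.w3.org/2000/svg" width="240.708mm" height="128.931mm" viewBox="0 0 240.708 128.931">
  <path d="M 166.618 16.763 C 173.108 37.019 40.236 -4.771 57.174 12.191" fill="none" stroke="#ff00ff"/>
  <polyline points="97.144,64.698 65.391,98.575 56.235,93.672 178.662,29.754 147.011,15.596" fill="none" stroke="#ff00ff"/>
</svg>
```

Since the viewBox matches the mm dimensions, user units are millimetres directly. The only transform is the Y-flip y_m = 128.931 − y_svg.

Shape 1 is a cubic bezier drawn with `<path>`. Its stroke #ff00ff means cut at S802, F912. After flipping Y the toolpath is (166.618,112.168) → (163.084,107.244) → (149.873,106.722) → (130.375,109.185) → (107.978,113.219) → (86.071,117.406) → (68.042,120.333) → (57.280,120.583) → (57.174,116.740).

Shape 2 is a open polyline drawn with `<polyline>`. Its stroke #ff00ff means cut at S802, F912. After flipping Y the toolpath is (97.144,64.233) → (65.391,30.356) → (56.235,35.259) → (178.662,99.177) → (147.011,113.335).

; LightBurn 1.7.01
; GRBL device profile, absolute coords
G21
G90
G00 X166.618 Y112.168
M4 S802
G1 X163.084 Y107.244 F912
G1 X149.873 Y106.722
G1 X130.375 Y109.185
G1 X107.978 Y113.219
G1 X86.071 Y117.406
G1 X68.042 Y120.333
G1 X57.280 Y120.583
G1 X57.174 Y116.740
M5
G00 X97.144 Y64.233
M4 S802
G1 X65.391 Y30.356 F912
G1 X56.235 Y35.259
G1 X178.662 Y99.177
G1 X147.011 Y113.335
M5
G00 X0.000 Y0.000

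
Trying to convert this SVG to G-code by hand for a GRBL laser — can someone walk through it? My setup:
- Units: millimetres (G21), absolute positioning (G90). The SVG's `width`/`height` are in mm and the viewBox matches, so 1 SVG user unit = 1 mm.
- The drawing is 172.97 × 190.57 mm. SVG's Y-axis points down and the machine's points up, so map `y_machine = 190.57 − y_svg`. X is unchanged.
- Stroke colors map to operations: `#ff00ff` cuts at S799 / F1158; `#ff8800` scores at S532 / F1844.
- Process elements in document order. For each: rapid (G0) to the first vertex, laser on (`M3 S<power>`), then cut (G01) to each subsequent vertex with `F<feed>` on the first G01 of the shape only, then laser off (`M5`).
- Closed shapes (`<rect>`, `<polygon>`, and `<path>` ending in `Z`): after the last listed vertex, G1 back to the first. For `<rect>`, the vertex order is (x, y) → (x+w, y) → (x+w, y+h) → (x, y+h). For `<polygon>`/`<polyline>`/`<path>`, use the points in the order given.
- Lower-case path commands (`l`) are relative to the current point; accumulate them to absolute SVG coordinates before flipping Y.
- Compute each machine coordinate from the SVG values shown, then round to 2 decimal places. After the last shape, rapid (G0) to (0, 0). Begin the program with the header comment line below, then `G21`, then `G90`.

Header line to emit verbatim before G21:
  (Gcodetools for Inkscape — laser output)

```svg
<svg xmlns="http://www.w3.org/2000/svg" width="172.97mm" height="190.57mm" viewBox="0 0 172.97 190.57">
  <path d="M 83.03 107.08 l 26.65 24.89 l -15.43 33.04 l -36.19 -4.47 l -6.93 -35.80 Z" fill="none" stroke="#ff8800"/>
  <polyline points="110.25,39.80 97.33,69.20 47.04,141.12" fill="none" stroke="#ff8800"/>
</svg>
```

viewBox `0 0 172.97 190.57` with mm width/height → 1 unit = 1 mm. Flip: y_m = 190.57 − y_svg.

**Shape 1** — `<path>` regular polygon, stroke `#ff8800` → score (S532, F1844). Machine vertices: (83.03,83.49) → (109.68,58.60) → (94.25,25.56) → (58.06,30.03) → (51.13,65.83) → (83.03,83.49). Closed: final G1 returns to the first vertex.

**Shape 2** — `<polyline>` open polyline, stroke `#ff8800` → score (S532, F1844). Machine vertices: (110.25,150.77) → (97.33,121.37) → (47.04,49.45). Open path.

(Gcodetools for Inkscape — laser output)
G21
G90
G0 X83.03 Y83.49
M3 S532
G01 X109.68 Y58.60 F1844
G01 X94.25 Y25.56
G01 X58.06 Y30.03
G01 X51.13 Y65.83
G01 X83.03 Y83.49
M5
G0 X110.25 Y150.77
M3 S532
G01 X97.33 Y121.37 F1844
G01 X47.04 Y49.45
M5
G0 X0.00 Y0.00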